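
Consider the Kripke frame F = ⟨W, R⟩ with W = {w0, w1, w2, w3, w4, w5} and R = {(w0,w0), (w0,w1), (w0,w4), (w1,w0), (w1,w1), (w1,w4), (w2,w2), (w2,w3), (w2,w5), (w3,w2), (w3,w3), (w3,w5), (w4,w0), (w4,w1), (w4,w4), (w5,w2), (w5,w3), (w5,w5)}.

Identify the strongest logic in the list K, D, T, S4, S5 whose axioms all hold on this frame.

Serial (axiom D): yes — every world has a successor (e.g. w0 R w0).
Reflexive (axiom T): yes — every world is R-related to itself.
Transitive (axiom 4): yes — every two-step R-path is closed by a direct edge.
Euclidean (axiom 5): yes — any two successors of a common world are R-related.
So F validates K, D, T, S4, S5. The strongest is S5.

S5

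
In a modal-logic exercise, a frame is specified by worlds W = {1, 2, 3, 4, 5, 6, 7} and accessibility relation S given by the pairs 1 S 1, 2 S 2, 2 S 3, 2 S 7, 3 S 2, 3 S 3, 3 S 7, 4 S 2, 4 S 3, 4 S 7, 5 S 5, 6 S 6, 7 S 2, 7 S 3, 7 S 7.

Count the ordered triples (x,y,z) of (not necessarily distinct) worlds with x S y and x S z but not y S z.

0

S is Euclidean; there are no such tuples.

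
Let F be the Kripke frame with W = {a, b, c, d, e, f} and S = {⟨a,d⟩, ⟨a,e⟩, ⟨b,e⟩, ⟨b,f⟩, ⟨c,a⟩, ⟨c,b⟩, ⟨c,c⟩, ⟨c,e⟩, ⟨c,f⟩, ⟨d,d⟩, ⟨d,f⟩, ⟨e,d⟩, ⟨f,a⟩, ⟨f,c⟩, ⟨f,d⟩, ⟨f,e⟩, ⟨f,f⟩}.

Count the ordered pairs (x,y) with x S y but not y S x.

Enumerating: (a,d), (a,e), (b,e), (b,f), (c,a), (c,b), (c,e), (e,d), (f,a), (f,e).

10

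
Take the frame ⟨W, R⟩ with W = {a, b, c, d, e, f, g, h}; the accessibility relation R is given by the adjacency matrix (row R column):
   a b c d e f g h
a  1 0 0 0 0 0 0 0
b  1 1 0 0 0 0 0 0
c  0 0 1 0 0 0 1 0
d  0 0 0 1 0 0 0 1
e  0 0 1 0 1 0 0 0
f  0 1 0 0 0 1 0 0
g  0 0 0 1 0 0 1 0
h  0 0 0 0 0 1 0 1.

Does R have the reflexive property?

Yes

Reflexive: yes — every world is R-related to itself.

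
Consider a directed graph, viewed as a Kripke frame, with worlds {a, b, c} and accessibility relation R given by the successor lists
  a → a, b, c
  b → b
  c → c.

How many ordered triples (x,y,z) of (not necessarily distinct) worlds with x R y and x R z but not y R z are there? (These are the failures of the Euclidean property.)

4

Enumerating: (a,b,a), (a,b,c), (a,c,a), (a,c,b).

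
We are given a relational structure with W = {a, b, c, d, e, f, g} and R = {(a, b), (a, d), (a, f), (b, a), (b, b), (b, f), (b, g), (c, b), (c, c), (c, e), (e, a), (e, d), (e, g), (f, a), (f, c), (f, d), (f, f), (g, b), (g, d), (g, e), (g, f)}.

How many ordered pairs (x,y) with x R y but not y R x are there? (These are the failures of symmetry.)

10

Enumerating: (a,d), (b,f), (c,b), (c,e), (e,a), (e,d), (f,c), (f,d), (g,d), (g,f).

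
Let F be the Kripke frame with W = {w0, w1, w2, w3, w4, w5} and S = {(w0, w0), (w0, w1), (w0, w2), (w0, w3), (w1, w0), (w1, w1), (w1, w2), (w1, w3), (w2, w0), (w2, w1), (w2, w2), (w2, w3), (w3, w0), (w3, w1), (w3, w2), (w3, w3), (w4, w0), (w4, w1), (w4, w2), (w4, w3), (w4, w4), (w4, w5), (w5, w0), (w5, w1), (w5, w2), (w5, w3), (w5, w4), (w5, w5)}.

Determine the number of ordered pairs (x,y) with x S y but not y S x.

8

Enumerating: (w4,w0), (w4,w1), (w4,w2), (w4,w3), (w5,w0), (w5,w1), (w5,w2), (w5,w3).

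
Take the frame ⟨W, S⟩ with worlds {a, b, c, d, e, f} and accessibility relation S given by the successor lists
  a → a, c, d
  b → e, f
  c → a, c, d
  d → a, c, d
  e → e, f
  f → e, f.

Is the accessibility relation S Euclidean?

Yes

Euclidean: yes — any two successors of a common world are S-related.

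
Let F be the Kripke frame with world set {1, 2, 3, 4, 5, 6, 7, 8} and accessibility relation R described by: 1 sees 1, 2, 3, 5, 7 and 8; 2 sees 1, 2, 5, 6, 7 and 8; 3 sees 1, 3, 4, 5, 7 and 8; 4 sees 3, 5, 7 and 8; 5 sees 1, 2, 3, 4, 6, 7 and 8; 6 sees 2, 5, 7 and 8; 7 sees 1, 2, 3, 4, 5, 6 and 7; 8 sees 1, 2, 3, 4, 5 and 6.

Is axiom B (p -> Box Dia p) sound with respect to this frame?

Yes

The schema B characterises exactly the symmetric frames.
Symmetric: yes — every pair in R has its reverse in R.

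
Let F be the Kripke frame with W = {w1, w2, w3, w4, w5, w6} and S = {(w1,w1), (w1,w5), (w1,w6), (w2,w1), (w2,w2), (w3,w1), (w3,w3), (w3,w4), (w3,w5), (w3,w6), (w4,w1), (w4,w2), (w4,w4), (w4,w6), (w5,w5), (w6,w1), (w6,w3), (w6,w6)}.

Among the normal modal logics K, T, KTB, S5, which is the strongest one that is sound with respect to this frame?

T

Reflexive (axiom T): yes — every world is S-related to itself.
Symmetric (axiom B): no — w1 S w5 but not w5 S w1.
Euclidean (axiom 5): no — w1 S w5 and w1 S w6, but not w5 S w6.
So F validates K, T; KTB would additionally require S to be symmetric. The strongest is T.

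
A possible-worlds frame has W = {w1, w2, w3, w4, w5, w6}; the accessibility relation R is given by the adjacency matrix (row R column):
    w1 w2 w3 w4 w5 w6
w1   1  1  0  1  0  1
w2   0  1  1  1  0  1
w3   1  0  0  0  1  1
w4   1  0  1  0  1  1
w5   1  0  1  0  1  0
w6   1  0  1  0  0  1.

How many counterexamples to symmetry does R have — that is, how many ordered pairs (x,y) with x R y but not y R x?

9

Enumerating: (w1,w2), (w2,w3), (w2,w4), (w2,w6), (w3,w1), (w4,w3), (w4,w5), (w4,w6), (w5,w1).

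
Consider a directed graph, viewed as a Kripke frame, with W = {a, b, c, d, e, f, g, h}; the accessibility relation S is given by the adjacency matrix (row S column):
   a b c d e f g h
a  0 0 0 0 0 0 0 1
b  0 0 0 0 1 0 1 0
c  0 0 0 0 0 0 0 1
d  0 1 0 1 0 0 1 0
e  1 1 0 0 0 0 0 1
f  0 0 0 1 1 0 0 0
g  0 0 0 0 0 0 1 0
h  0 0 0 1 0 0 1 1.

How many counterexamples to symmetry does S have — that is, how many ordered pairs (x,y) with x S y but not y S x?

Enumerating: (a,h), (b,g), (c,h), (d,b), (d,g), (e,a), (e,h), (f,d), (f,e), (h,d), (h,g).

11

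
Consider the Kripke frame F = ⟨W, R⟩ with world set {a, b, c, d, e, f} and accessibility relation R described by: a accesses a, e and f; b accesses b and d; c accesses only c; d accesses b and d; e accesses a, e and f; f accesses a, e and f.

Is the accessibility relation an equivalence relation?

Reflexive: yes — every world is R-related to itself.
Symmetric: yes — every pair in R has its reverse in R.
Transitive: yes — every two-step R-path is closed by a direct edge.
So R is an equivalence relation.

Yes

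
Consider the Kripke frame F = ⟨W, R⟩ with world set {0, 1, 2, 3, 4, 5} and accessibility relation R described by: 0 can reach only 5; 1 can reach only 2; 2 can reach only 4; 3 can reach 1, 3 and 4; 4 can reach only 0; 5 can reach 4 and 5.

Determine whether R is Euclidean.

Euclidean: no — 3 R 1 and 3 R 4, but not 1 R 4.

No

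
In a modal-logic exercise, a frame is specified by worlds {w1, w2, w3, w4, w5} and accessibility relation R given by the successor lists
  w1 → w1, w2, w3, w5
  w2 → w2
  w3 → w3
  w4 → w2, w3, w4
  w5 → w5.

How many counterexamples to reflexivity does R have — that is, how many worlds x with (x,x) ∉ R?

R is reflexive; there are no such worlds.

0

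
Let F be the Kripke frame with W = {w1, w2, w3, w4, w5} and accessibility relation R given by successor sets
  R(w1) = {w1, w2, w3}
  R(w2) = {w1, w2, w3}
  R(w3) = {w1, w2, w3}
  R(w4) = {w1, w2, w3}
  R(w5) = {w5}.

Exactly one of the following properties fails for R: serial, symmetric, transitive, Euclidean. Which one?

Serial: yes — every world has a successor (e.g. w1 R w1).
Symmetric: no — w4 R w1 but not w1 R w4.
Transitive: yes — every two-step R-path is closed by a direct edge.
Euclidean: yes — any two successors of a common world are R-related.
Only symmetric fails.

symmetric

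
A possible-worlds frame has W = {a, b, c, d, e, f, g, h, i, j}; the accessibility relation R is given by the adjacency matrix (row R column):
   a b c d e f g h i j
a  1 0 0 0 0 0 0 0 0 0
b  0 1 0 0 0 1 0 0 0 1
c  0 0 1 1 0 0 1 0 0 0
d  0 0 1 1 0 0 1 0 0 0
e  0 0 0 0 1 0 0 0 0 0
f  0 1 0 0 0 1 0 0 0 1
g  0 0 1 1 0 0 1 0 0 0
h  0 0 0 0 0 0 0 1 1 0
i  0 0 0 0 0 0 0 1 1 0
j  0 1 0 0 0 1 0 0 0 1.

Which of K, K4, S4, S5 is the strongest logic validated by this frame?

Transitive (axiom 4): yes — every two-step R-path is closed by a direct edge.
Reflexive (axiom T): yes — every world is R-related to itself.
Euclidean (axiom 5): yes — any two successors of a common world are R-related.
So F validates K, K4, S4, S5. The strongest is S5.

S5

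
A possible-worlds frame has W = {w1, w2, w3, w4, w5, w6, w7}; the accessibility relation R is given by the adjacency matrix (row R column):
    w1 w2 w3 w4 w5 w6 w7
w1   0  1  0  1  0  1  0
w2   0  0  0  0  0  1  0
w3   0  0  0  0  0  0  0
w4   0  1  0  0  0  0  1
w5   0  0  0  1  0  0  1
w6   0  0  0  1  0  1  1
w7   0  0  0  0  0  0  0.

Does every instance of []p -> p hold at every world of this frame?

Axiom T corresponds to the accessibility relation being reflexive.
Reflexive: no — w1 is not related to itself.

No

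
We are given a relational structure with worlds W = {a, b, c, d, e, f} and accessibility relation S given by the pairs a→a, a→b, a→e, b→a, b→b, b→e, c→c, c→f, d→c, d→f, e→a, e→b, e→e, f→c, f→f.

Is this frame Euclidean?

Euclidean: yes — any two successors of a common world are S-related.

Yes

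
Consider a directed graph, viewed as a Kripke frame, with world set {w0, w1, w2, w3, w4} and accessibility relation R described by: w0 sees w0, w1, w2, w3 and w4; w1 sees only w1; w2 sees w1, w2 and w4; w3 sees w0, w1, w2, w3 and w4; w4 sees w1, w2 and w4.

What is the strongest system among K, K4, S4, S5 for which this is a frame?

Transitive (axiom 4): yes — every two-step R-path is closed by a direct edge.
Reflexive (axiom T): yes — every world is R-related to itself.
Euclidean (axiom 5): no — w0 R w1 and w0 R w2, but not w1 R w2.
So F validates K, K4, S4; S5 would additionally require R to be Euclidean. The strongest is S4.

S4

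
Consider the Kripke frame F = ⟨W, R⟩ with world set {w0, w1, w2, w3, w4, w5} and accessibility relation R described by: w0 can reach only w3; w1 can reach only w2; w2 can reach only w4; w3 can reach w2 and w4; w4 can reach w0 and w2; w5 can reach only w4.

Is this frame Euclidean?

Euclidean: no — w4 R w0 and w4 R w2, but not w0 R w2.

No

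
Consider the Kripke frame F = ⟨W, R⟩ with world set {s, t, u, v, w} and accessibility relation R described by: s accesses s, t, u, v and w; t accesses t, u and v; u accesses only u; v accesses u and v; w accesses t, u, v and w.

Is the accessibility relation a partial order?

Yes

Reflexive: yes — every world is R-related to itself.
Transitive: yes — every two-step R-path is closed by a direct edge.
Antisymmetric: yes — no distinct pair is related both ways.
So R is a partial order.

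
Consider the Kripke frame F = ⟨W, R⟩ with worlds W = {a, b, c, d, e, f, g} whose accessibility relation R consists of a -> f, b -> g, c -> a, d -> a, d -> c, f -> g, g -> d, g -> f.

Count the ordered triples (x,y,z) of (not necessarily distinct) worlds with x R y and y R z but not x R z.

10

Enumerating: (a,f,g), (b,g,d), (b,g,f), (c,a,f), (d,a,f), (f,g,d), (f,g,f), (g,d,a), (g,d,c), (g,f,g).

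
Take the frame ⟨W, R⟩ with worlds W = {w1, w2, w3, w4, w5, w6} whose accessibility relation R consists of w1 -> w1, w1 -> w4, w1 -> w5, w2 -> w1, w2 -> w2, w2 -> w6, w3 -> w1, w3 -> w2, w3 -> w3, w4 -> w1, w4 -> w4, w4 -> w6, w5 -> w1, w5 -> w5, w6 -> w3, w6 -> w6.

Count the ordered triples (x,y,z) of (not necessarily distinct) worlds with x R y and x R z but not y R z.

13

Enumerating: (w1,w4,w5), (w1,w5,w4), (w2,w1,w2), (w2,w1,w6), (w2,w6,w1), (w2,w6,w2), (w3,w1,w2), (w3,w1,w3), (w3,w2,w3), (w4,w1,w6), (w4,w6,w1), (w4,w6,w4), (w6,w3,w6).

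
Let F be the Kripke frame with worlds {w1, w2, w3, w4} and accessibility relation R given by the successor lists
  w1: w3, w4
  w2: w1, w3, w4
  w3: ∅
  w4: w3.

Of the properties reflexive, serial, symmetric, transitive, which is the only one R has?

transitive

Reflexive: no — w1 is not related to itself.
Serial: no — w3 has no R-successor.
Symmetric: no — w1 R w3 but not w3 R w1.
Transitive: yes — every two-step R-path is closed by a direct edge.
Only transitive holds.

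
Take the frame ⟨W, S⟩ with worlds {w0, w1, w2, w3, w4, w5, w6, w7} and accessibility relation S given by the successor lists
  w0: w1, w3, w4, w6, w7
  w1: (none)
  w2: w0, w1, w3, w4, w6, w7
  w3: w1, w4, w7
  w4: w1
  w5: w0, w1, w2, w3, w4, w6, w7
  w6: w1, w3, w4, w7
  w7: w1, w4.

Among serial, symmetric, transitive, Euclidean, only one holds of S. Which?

transitive

Serial: no — w1 has no S-successor.
Symmetric: no — w0 S w1 but not w1 S w0.
Transitive: yes — every two-step S-path is closed by a direct edge.
Euclidean: no — w0 S w1 and w0 S w3, but not w1 S w3.
Only transitive holds.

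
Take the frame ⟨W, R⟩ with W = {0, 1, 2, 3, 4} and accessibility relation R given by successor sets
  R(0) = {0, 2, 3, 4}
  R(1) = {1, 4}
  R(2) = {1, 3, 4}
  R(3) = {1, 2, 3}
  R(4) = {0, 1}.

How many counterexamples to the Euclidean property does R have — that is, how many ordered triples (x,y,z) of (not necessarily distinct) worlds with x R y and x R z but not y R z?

Enumerating: (0,2,0), (0,2,2), (0,3,0), (0,3,4), (0,4,2), (0,4,3), (0,4,4), (1,4,4), (2,1,3), (2,3,4), (2,4,3), (2,4,4), (3,1,2), (3,1,3), (3,2,2), (4,0,1), (4,1,0).

17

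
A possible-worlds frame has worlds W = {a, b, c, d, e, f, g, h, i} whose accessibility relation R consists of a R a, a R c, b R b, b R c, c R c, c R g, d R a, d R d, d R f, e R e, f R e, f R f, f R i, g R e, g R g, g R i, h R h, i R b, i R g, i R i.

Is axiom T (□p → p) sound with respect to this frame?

The schema T characterises exactly the reflexive frames.
Reflexive: yes — every world is R-related to itself.

Yes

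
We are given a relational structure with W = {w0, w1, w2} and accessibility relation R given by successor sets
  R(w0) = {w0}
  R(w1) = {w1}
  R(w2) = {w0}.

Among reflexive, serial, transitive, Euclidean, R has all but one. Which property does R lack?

Reflexive: no — w2 is not related to itself.
Serial: yes — every world has a successor (e.g. w0 R w0).
Transitive: yes — every two-step R-path is closed by a direct edge.
Euclidean: yes — any two successors of a common world are R-related.
Only reflexive fails.

reflexive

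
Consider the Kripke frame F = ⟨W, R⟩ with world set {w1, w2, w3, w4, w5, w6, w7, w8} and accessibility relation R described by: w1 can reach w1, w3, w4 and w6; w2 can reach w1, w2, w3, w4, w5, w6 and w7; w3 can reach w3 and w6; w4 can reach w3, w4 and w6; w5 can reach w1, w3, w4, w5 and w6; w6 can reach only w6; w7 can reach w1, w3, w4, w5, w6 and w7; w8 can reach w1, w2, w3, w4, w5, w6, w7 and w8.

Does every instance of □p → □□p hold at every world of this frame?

Axiom 4 corresponds to the accessibility relation being transitive.
Transitive: yes — every two-step R-path is closed by a direct edge.

Yes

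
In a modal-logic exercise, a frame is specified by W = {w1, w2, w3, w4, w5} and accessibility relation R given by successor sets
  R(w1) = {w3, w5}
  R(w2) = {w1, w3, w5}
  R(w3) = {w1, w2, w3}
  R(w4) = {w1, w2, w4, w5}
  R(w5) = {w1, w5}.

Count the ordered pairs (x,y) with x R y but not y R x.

5

Enumerating: (w2,w1), (w2,w5), (w4,w1), (w4,w2), (w4,w5).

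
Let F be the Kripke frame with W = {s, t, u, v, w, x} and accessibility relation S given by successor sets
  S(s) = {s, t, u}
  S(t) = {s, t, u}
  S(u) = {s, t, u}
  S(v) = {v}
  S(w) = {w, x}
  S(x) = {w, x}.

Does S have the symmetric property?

Symmetric: yes — every pair in S has its reverse in S.

Yes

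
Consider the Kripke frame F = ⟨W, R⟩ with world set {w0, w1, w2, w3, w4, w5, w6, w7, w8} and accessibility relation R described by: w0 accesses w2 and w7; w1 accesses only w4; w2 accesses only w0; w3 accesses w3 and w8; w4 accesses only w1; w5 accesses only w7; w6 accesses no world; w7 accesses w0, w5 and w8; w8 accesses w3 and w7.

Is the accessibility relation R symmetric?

Symmetric: yes — every pair in R has its reverse in R.

Yes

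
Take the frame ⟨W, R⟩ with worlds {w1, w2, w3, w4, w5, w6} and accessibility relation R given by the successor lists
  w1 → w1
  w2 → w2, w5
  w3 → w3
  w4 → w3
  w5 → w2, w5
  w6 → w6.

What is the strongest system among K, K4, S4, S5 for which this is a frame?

Transitive (axiom 4): yes — every two-step R-path is closed by a direct edge.
Reflexive (axiom T): no — w4 is not related to itself.
Euclidean (axiom 5): yes — any two successors of a common world are R-related.
So F validates K, K4; S4 would additionally require R to be reflexive. The strongest is K4.

K4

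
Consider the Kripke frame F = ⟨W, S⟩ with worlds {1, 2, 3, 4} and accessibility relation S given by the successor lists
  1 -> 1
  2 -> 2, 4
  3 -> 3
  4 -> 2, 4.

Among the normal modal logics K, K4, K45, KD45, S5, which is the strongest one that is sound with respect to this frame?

S5

Transitive (axiom 4): yes — every two-step S-path is closed by a direct edge.
Euclidean (axiom 5): yes — any two successors of a common world are S-related.
Serial (axiom D): yes — every world has a successor (e.g. 1 S 1).
Reflexive (axiom T): yes — every world is S-related to itself.
So F validates K, K4, K45, KD45, S5. The strongest is S5.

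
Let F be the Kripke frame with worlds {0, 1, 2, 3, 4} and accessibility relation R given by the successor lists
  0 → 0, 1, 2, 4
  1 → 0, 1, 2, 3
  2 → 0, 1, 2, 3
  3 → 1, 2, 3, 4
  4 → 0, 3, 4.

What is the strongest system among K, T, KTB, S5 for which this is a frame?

Reflexive (axiom T): yes — every world is R-related to itself.
Symmetric (axiom B): yes — every pair in R has its reverse in R.
Euclidean (axiom 5): no — 0 R 1 and 0 R 4, but not 1 R 4.
So F validates K, T, KTB; S5 would additionally require R to be Euclidean. The strongest is KTB.

KTB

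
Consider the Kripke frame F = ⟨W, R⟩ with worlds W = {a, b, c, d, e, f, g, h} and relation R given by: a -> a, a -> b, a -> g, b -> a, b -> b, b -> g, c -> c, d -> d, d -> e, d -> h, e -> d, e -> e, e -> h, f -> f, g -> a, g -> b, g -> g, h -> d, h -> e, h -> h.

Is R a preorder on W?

Reflexive: yes — every world is R-related to itself.
Transitive: yes — every two-step R-path is closed by a direct edge.
So R is a preorder.

Yes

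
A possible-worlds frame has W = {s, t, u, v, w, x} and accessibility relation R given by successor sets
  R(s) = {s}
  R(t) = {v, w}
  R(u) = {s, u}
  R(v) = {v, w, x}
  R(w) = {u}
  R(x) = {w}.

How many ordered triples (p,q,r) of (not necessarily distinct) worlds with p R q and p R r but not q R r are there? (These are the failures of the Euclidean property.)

Enumerating: (t,w,v), (t,w,w), (u,s,u), (v,w,v), (v,w,w), (v,w,x), (v,x,v), (v,x,x), (x,w,w).

9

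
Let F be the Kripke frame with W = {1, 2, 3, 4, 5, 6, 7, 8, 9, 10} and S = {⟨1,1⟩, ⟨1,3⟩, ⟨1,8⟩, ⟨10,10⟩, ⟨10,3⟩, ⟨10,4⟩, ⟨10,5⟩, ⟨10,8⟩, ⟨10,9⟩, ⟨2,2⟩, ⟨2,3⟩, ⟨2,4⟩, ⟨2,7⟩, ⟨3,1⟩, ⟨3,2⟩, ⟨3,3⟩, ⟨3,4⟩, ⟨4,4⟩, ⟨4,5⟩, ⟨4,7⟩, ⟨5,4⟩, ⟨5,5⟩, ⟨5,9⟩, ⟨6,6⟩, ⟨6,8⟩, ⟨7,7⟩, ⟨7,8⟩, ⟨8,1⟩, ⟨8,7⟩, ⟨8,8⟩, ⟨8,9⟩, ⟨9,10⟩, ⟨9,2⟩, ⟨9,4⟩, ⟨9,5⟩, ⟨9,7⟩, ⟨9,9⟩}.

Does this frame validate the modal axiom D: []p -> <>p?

Yes

By correspondence theory, D is valid on a frame iff S is serial.
Serial: yes — every world has a successor (e.g. 1 S 1).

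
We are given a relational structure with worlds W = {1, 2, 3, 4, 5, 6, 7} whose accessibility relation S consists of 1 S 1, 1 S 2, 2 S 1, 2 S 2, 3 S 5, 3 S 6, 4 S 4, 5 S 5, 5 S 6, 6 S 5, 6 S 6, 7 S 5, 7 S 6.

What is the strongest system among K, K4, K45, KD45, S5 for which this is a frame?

Transitive (axiom 4): yes — every two-step S-path is closed by a direct edge.
Euclidean (axiom 5): yes — any two successors of a common world are S-related.
Serial (axiom D): yes — every world has a successor (e.g. 1 S 1).
Reflexive (axiom T): no — 3 is not related to itself.
So F validates K, K4, K45, KD45; S5 would additionally require S to be reflexive. The strongest is KD45.

KD45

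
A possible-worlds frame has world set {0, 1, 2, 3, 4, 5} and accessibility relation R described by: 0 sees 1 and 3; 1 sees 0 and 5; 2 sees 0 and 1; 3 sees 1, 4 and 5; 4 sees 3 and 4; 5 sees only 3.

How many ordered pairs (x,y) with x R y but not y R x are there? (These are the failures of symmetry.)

Enumerating: (0,3), (1,5), (2,0), (2,1), (3,1).

5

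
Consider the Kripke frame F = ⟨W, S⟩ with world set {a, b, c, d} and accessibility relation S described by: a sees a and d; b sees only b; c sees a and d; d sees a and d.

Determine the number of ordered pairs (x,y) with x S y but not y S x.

Enumerating: (c,a), (c,d).

2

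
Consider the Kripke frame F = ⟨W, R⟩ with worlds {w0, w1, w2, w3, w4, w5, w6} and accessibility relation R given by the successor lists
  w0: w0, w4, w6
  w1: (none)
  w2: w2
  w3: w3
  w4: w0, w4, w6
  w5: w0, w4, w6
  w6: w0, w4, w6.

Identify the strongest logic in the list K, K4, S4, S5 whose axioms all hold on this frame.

Transitive (axiom 4): yes — every two-step R-path is closed by a direct edge.
Reflexive (axiom T): no — w1 is not related to itself.
Euclidean (axiom 5): yes — any two successors of a common world are R-related.
So F validates K, K4; S4 would additionally require R to be reflexive. The strongest is K4.

K4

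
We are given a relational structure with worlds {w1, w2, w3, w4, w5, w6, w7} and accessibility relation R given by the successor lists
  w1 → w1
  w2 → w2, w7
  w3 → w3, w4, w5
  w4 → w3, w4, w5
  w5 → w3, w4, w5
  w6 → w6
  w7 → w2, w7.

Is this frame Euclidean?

Yes

Euclidean: yes — any two successors of a common world are R-related.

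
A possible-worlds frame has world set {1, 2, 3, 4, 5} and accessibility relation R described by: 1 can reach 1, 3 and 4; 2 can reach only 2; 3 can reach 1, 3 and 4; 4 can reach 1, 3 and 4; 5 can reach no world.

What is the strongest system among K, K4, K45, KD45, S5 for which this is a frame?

Transitive (axiom 4): yes — every two-step R-path is closed by a direct edge.
Euclidean (axiom 5): yes — any two successors of a common world are R-related.
Serial (axiom D): no — 5 has no R-successor.
Reflexive (axiom T): no — 5 is not related to itself.
So F validates K, K4, K45; KD45 would additionally require R to be serial. The strongest is K45.

K45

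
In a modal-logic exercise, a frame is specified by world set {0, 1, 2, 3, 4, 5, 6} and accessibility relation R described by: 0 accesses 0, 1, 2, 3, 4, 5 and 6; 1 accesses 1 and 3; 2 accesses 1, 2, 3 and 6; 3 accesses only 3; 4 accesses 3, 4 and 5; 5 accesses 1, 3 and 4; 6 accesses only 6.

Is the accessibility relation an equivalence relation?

Reflexive: no — 5 is not related to itself.
Symmetric: no — 0 R 1 but not 1 R 0.
Transitive: no — 4 R 5 and 5 R 1, but not 4 R 1.
So R is not an equivalence relation.

No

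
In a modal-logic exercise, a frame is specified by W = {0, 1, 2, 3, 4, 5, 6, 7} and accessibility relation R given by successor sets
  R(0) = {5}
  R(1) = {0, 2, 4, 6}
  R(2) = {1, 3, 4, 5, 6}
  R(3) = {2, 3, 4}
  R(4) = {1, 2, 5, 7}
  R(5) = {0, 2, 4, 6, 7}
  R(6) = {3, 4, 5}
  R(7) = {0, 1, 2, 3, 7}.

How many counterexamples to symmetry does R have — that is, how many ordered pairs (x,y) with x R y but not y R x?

Enumerating: (1,0), (1,6), (2,6), (3,4), (4,7), (5,7), (6,3), (6,4), (7,0), (7,1), (7,2), (7,3).

12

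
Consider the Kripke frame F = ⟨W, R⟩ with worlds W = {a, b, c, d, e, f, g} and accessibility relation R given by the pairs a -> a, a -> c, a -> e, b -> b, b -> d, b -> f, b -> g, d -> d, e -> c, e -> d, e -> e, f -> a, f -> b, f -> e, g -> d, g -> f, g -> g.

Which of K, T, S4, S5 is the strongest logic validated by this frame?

Reflexive (axiom T): no — c is not related to itself.
Transitive (axiom 4): no — a R e and e R d, but not a R d.
Euclidean (axiom 5): no — a R c and a R e, but not c R e.
So F validates K; T would additionally require R to be reflexive. The strongest is K.

K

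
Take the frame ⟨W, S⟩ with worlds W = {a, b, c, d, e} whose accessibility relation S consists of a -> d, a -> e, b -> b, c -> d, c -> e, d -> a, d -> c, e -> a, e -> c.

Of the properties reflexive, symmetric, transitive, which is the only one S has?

Reflexive: no — a is not related to itself.
Symmetric: yes — every pair in S has its reverse in S.
Transitive: no — a S d and d S c, but not a S c.
Only symmetric holds.

symmetric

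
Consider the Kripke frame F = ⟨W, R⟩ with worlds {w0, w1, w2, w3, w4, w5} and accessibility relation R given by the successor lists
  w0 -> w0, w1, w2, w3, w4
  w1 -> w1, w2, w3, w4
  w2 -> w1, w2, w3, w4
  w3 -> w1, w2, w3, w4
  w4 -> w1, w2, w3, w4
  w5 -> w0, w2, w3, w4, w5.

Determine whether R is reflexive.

Reflexive: yes — every world is R-related to itself.

Yes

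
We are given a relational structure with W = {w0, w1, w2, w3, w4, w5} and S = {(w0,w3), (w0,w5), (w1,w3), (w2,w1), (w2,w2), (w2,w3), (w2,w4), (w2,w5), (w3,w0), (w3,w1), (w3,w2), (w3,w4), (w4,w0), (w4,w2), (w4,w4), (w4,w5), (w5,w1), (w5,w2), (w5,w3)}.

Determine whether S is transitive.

Transitive: no — w0 S w3 and w3 S w1, but not w0 S w1.

No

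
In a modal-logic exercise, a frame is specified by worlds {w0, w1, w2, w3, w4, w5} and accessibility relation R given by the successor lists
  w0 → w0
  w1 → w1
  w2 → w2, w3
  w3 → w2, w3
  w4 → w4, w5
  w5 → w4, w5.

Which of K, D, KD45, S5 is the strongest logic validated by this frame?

Serial (axiom D): yes — every world has a successor (e.g. w0 R w0).
Euclidean (axiom 5): yes — any two successors of a common world are R-related.
Transitive (axiom 4): yes — every two-step R-path is closed by a direct edge.
Reflexive (axiom T): yes — every world is R-related to itself.
So F validates K, D, KD45, S5. The strongest is S5.

S5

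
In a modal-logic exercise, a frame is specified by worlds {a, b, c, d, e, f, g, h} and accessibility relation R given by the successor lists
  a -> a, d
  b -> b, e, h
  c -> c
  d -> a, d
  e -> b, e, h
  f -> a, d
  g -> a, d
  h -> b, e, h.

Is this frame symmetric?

Symmetric: no — f R a but not a R f.

No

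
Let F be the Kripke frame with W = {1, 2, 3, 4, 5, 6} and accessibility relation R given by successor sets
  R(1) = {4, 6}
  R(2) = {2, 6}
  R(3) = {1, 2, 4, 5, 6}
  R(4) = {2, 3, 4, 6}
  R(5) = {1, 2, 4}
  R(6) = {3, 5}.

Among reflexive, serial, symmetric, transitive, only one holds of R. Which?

Reflexive: no — 1 is not related to itself.
Serial: yes — every world has a successor (e.g. 1 R 4).
Symmetric: no — 1 R 4 but not 4 R 1.
Transitive: no — 1 R 4 and 4 R 2, but not 1 R 2.
Only serial holds.

serial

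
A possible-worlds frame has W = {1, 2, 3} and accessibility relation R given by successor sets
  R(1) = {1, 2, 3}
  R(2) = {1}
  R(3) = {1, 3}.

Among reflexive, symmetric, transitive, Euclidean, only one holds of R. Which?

Reflexive: no — 2 is not related to itself.
Symmetric: yes — every pair in R has its reverse in R.
Transitive: no — 2 R 1 and 1 R 3, but not 2 R 3.
Euclidean: no — 1 R 2 and 1 R 3, but not 2 R 3.
Only symmetric holds.

symmetric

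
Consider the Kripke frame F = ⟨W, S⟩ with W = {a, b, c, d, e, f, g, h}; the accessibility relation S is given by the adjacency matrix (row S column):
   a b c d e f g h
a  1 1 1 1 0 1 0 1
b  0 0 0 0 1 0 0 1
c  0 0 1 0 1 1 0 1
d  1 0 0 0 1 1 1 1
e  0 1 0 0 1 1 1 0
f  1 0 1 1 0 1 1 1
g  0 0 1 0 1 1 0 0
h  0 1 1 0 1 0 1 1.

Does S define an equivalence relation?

Reflexive: no — b is not related to itself.
Symmetric: no — a S b but not b S a.
Transitive: no — a S b and b S e, but not a S e.
So S is not an equivalence relation.

No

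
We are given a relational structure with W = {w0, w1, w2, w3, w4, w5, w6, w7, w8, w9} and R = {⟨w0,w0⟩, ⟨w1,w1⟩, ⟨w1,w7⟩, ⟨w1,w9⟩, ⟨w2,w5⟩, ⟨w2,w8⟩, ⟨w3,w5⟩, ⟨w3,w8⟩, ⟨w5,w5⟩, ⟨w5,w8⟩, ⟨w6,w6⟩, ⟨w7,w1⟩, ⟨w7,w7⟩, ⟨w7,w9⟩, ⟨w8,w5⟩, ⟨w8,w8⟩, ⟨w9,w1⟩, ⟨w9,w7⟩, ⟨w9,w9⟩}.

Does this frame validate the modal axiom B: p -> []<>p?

Axiom B corresponds to the accessibility relation being symmetric.
Symmetric: no — w2 R w5 but not w5 R w2.

No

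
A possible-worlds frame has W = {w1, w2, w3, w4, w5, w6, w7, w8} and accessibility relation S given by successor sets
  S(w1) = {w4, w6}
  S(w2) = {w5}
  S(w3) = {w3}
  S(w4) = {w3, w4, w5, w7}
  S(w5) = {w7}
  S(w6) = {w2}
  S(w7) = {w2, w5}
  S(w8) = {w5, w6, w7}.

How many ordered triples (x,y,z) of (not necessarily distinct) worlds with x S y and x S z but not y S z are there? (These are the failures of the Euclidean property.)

Enumerating: (w1,w4,w6), (w1,w6,w4), (w1,w6,w6), (w2,w5,w5), (w4,w3,w4), (w4,w3,w5), (w4,w3,w7), (w4,w5,w3), (w4,w5,w4), (w4,w5,w5), (w4,w7,w3), (w4,w7,w4), … and 13 more.
Total: 25.

25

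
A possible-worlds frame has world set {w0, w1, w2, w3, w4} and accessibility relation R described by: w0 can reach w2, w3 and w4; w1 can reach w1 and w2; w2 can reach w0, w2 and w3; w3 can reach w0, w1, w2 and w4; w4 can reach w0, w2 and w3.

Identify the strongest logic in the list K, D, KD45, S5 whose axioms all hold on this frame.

Serial (axiom D): yes — every world has a successor (e.g. w0 R w2).
Euclidean (axiom 5): no — w0 R w2 and w0 R w4, but not w2 R w4.
Transitive (axiom 4): no — w0 R w3 and w3 R w1, but not w0 R w1.
Reflexive (axiom T): no — w0 is not related to itself.
So F validates K, D; KD45 would additionally require R to be Euclidean and transitive. The strongest is D.

D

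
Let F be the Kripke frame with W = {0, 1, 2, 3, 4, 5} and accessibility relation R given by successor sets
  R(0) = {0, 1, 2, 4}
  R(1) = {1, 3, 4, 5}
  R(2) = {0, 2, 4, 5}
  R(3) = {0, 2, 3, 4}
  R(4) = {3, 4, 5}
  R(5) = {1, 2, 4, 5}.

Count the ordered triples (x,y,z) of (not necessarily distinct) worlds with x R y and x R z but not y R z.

Enumerating: (0,1,0), (0,1,2), (0,2,1), (0,4,0), (0,4,1), (0,4,2), (1,3,1), (1,3,5), (1,4,1), (1,5,3), (2,0,5), (2,4,0), … and 12 more.
Total: 24.

24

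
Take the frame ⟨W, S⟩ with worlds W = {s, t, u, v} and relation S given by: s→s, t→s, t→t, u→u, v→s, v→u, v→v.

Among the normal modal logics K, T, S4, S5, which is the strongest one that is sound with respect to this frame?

Reflexive (axiom T): yes — every world is S-related to itself.
Transitive (axiom 4): yes — every two-step S-path is closed by a direct edge.
Euclidean (axiom 5): no — v S s and v S u, but not s S u.
So F validates K, T, S4; S5 would additionally require S to be Euclidean. The strongest is S4.

S4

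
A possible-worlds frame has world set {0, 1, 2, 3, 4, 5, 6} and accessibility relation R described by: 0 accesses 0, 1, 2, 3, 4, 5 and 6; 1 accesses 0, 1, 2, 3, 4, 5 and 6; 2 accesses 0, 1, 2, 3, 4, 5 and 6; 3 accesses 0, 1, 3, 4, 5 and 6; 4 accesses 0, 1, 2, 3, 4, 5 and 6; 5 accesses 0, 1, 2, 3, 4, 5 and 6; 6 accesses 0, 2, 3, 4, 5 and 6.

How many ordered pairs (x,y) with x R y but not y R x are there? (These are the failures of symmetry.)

2

Enumerating: (1,6), (2,3).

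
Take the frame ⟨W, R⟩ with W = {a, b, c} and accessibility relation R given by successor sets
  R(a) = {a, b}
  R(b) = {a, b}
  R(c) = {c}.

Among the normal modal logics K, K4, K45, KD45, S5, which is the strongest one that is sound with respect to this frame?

Transitive (axiom 4): yes — every two-step R-path is closed by a direct edge.
Euclidean (axiom 5): yes — any two successors of a common world are R-related.
Serial (axiom D): yes — every world has a successor (e.g. a R a).
Reflexive (axiom T): yes — every world is R-related to itself.
So F validates K, K4, K45, KD45, S5. The strongest is S5.

S5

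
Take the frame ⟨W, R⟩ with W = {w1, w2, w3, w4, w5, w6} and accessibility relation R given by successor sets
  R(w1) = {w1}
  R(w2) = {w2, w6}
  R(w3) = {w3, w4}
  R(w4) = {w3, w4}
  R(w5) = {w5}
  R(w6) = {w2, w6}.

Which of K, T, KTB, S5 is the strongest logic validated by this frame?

Reflexive (axiom T): yes — every world is R-related to itself.
Symmetric (axiom B): yes — every pair in R has its reverse in R.
Euclidean (axiom 5): yes — any two successors of a common world are R-related.
So F validates K, T, KTB, S5. The strongest is S5.

S5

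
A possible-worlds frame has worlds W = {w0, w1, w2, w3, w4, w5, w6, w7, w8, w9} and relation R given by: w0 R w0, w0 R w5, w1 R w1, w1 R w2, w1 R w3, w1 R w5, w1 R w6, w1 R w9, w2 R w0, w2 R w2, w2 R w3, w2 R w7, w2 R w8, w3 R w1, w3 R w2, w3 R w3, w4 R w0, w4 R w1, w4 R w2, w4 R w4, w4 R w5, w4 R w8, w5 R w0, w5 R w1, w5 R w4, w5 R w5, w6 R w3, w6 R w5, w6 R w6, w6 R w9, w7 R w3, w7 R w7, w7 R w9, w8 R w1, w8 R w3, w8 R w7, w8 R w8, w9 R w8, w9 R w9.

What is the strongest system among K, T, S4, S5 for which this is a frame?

Reflexive (axiom T): yes — every world is R-related to itself.
Transitive (axiom 4): no — w0 R w5 and w5 R w1, but not w0 R w1.
Euclidean (axiom 5): no — w1 R w2 and w1 R w5, but not w2 R w5.
So F validates K, T; S4 would additionally require R to be transitive. The strongest is T.

T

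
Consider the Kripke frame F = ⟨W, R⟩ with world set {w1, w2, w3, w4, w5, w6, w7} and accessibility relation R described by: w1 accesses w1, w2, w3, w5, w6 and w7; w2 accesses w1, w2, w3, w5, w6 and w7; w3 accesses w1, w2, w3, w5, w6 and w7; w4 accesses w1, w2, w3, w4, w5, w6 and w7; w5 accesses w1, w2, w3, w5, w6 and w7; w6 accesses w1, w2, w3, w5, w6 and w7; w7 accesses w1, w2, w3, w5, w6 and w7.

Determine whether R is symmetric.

No

Symmetric: no — w4 R w1 but not w1 R w4.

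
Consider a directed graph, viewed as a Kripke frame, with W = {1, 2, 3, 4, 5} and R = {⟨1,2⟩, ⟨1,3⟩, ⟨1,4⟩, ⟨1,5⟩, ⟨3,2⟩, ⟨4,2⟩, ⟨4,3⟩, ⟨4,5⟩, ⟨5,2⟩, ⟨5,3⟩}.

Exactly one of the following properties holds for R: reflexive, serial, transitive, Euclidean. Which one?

transitive

Reflexive: no — 1 is not related to itself.
Serial: no — 2 has no R-successor.
Transitive: yes — every two-step R-path is closed by a direct edge.
Euclidean: no — 1 R 2 and 1 R 3, but not 2 R 3.
Only transitive holds.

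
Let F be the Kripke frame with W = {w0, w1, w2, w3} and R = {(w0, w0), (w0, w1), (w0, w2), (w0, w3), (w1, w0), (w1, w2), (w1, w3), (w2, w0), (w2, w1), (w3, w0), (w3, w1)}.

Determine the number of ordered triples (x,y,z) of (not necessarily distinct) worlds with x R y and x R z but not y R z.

Enumerating: (w0,w1,w1), (w0,w2,w2), (w0,w2,w3), (w0,w3,w2), (w0,w3,w3), (w1,w2,w2), (w1,w2,w3), (w1,w3,w2), (w1,w3,w3), (w2,w1,w1), (w3,w1,w1).

11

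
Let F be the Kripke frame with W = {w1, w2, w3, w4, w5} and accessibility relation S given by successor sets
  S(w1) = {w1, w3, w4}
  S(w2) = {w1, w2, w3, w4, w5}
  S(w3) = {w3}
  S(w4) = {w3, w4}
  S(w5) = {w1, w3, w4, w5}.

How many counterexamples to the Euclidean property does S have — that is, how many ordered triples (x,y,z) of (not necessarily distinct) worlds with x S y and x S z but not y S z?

Enumerating: (w1,w3,w1), (w1,w3,w4), (w1,w4,w1), (w2,w1,w2), (w2,w1,w5), (w2,w3,w1), (w2,w3,w2), (w2,w3,w4), (w2,w3,w5), (w2,w4,w1), (w2,w4,w2), (w2,w4,w5), … and 8 more.
Total: 20.

20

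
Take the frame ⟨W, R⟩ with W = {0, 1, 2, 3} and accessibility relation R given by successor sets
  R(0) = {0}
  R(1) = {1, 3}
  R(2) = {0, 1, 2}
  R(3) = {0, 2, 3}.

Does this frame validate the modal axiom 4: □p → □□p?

Axiom 4 corresponds to the accessibility relation being transitive.
Transitive: no — 1 R 3 and 3 R 0, but not 1 R 0.

No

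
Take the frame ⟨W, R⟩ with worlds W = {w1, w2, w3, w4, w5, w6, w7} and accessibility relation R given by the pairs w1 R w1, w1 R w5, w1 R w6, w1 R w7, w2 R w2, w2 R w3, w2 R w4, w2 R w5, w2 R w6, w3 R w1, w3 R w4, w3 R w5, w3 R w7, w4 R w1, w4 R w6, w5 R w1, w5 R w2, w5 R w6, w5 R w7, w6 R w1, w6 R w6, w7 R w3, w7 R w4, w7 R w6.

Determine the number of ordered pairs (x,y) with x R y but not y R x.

13

Enumerating: (w1,w7), (w2,w3), (w2,w4), (w2,w6), (w3,w1), (w3,w4), (w3,w5), (w4,w1), (w4,w6), (w5,w6), (w5,w7), (w7,w4), (w7,w6).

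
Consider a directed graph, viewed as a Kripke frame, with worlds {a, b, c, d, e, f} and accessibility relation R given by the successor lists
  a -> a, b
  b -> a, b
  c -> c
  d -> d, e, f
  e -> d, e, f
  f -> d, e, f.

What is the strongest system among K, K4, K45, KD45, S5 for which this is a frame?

S5

Transitive (axiom 4): yes — every two-step R-path is closed by a direct edge.
Euclidean (axiom 5): yes — any two successors of a common world are R-related.
Serial (axiom D): yes — every world has a successor (e.g. a R a).
Reflexive (axiom T): yes — every world is R-related to itself.
So F validates K, K4, K45, KD45, S5. The strongest is S5.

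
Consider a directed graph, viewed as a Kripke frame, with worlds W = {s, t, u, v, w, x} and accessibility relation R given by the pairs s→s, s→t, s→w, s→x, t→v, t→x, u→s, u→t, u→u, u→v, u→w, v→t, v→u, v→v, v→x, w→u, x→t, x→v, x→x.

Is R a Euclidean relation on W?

No

Euclidean: no — s R t and s R w, but not t R w.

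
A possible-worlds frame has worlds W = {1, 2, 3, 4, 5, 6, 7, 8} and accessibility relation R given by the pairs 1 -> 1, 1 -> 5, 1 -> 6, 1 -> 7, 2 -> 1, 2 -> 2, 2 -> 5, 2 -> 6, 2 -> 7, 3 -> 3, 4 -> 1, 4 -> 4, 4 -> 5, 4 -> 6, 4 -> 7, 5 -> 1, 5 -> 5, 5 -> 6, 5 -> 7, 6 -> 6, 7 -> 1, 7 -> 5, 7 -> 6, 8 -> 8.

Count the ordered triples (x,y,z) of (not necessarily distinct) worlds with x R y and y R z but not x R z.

Enumerating: (7,1,7), (7,5,7).

2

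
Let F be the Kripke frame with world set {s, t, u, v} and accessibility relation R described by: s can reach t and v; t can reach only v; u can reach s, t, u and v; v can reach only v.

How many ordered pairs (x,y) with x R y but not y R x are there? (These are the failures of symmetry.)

6

Enumerating: (s,t), (s,v), (t,v), (u,s), (u,t), (u,v).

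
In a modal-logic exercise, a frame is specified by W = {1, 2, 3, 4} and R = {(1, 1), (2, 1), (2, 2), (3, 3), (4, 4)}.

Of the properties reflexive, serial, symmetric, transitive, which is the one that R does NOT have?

symmetric

Reflexive: yes — every world is R-related to itself.
Serial: yes — every world has a successor (e.g. 1 R 1).
Symmetric: no — 2 R 1 but not 1 R 2.
Transitive: yes — every two-step R-path is closed by a direct edge.
Only symmetric fails.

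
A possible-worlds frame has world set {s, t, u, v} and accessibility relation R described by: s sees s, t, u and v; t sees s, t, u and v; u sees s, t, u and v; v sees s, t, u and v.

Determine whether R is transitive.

Yes

Transitive: yes — every two-step R-path is closed by a direct edge.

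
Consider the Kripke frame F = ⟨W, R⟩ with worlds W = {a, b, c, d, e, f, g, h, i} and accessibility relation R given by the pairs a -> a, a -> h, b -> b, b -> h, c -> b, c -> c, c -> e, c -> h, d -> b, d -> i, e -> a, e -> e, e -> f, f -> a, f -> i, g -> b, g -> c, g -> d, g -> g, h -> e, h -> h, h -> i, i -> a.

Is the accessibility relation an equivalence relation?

No

Reflexive: no — d is not related to itself.
Symmetric: no — a R h but not h R a.
Transitive: no — a R h and h R e, but not a R e.
So R is not an equivalence relation.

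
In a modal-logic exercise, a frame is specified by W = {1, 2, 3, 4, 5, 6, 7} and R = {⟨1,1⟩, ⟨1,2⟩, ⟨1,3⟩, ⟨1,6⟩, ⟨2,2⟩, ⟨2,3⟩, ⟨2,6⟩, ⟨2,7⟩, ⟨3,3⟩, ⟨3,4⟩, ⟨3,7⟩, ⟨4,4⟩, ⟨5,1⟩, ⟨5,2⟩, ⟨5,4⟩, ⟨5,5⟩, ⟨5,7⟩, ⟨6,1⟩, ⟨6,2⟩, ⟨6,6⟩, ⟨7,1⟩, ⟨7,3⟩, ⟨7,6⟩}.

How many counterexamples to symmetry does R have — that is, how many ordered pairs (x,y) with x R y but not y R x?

Enumerating: (1,2), (1,3), (2,3), (2,7), (3,4), (5,1), (5,2), (5,4), (5,7), (7,1), (7,6).

11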